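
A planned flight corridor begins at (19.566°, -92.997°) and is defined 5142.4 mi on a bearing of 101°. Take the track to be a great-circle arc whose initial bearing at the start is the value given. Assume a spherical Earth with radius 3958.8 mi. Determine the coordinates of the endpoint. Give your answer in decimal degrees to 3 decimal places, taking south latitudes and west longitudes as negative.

δ = 5142.4/3958.8 = 1.298979 rad (74.4260°).
With φ₁ = 19.566° = 0.341491 rad and θ = 101° = 1.762783 rad:
Destination latitude: φ₂ = arcsin( sin φ₁ cos δ + cos φ₁ sin δ cos θ ) = arcsin(-0.083277) = -4.777°.
Then Δλ = atan2(0.890985, 0.296371) = 1.249676 rad, from sin θ sin δ cos φ₁ over cos δ − sin φ₁ sin φ₂.
Hence λ₂ = -92.997° + 71.601° = -21.396°.

latitude -4.777°, longitude -21.396°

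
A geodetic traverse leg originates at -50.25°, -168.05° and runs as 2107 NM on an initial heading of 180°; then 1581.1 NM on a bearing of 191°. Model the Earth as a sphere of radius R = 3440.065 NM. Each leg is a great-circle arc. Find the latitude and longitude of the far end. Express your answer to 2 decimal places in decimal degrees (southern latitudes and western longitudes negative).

latitude -68.22°, longitude 25.14°

Apply the spherical direct solution leg by leg, carrying full precision between legs.
Leg 1: from (-50.25°, -168.05°), δ = 2107/3440.065 = 0.612488 rad, θ = 180° → φ = -85.34°, λ = -168.05°.
Leg 2: from (-85.34°, -168.05°), δ = 1581.1/3440.065 = 0.459613 rad, θ = 191° → φ = -68.22°, λ = 25.14°.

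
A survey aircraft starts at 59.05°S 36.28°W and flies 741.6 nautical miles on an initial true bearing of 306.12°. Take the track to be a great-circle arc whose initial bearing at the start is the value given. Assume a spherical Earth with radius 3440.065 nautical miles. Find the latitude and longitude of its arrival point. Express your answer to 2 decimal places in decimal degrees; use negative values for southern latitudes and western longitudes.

latitude -50.62°, longitude -52.08°

The arc subtends δ = 741.6/3440.065 = 0.215577 rad at the centre.
Converting: φ₁ = -1.030617 rad, θ = 5.342802 rad.
sin φ₂ = sin φ₁ cos δ + cos φ₁ sin δ cos θ = (-0.857616)(0.976853) + (0.514290)(0.213911)(0.589478) = -0.772915
φ₂ = asin(-0.772915) = -0.883423 rad = -50.62°.
For the longitude increment, Δλ = atan2( sin θ sin δ cos φ₁, cos δ − sin φ₁ sin φ₂ ) = atan2(-0.088866, 0.313988) = -15.80°.
λ₂ = λ₁ + Δλ = -52.08°.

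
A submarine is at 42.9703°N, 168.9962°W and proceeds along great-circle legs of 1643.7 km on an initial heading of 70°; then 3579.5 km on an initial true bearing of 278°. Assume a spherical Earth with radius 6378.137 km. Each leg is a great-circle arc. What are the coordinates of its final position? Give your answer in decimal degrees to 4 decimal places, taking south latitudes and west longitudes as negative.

Apply the spherical direct solution leg by leg, carrying full precision between legs.
Leg 1: from (42.9703°, -168.9962°), δ = 1643.7/6378.137 = 0.257708 rad, θ = 70° → φ = 46.2938°, λ = -148.7160°.
Leg 2: from (46.2938°, -148.7160°), δ = 3579.5/6378.137 = 0.561214 rad, θ = 278° → φ = 41.5434°, λ = 166.5219°.

latitude 41.5434°, longitude 166.5219°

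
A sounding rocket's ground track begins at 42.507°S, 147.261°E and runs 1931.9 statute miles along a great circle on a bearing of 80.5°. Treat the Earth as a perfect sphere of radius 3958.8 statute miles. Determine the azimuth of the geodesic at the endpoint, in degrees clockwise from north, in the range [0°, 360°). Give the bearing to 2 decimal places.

final bearing 59.74°

δ = 1931.9/3958.8 = 0.488001 rad (27.9604°).
Start latitude φ₁ = -0.741887 rad; initial bearing θ = 1.404990 rad.
sin φ₂ = sin φ₁ cos δ + cos φ₁ sin δ cos θ = (-0.675680)(0.883272) + (0.737195)(0.468862)(0.165048) = -0.539762
φ₂ = asin(-0.539762) = -0.570154 rad = -32.667°.
Δλ = atan2( sin θ sin δ cos φ₁ , cos δ − sin φ₁ sin φ₂ ) = atan2(0.340902, 0.518565) = 0.581556 rad = 33.321°.
λ₂ = 147.261° + 33.321° = 180.582°, normalized to (−180°, 180°] → -179.418°.
The forward bearing on arrival equals the back-azimuth from the destination plus 180°.
Back-azimuth from P₂ (-32.67°, -179.42°) to P₁ (-42.51°, 147.26°), with Δλ' = λ₁ − λ₂ = 326.68°: atan2( sin Δλ' cos φ₁ , cos φ₂ sin φ₁ − sin φ₂ cos φ₁ cos Δλ' ) = 239.74°.
Final bearing = (239.74° + 180°) mod 360° = 59.74°.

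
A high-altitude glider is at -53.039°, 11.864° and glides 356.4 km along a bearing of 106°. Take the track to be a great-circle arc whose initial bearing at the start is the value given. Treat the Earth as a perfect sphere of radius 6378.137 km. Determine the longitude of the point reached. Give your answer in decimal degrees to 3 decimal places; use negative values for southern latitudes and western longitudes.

longitude 17.080°

δ = 356.4/6378.137 = 0.055878 rad (3.2016°).
Start latitude φ₁ = -0.925705 rad; initial bearing θ = 1.850049 rad.
sin φ₂ = sin φ₁ cos δ + cos φ₁ sin δ cos θ = (-0.799045)(0.998439) + (0.601271)(0.055849)(-0.275637) = -0.807054
φ₂ = asin(-0.807054) = -0.939146 rad = -53.809°.
Δλ = atan2( sin θ sin δ cos φ₁ , cos δ − sin φ₁ sin φ₂ ) = atan2(0.032280, 0.353567) = 0.091045 rad = 5.216°.
λ₂ = 11.864° + 5.216° = 17.080°.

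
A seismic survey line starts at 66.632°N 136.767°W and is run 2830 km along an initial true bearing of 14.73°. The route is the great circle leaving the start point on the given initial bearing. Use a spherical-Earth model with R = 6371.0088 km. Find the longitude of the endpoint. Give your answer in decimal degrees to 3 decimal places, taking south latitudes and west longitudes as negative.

δ = 2830/6371.0088 = 0.444200 rad (25.4508°).
Start latitude φ₁ = 1.162948 rad; initial bearing θ = 0.257087 rad.
Destination latitude: φ₂ = arcsin( sin φ₁ cos δ + cos φ₁ sin δ cos θ ) = arcsin(0.993738) = 83.584°.
Δλ = atan2( sin θ sin δ cos φ₁ , cos δ − sin φ₁ sin φ₂ ) = atan2(0.043339, -0.009273) = 1.781575 rad = 102.077°.
λ₂ = -136.767° + 102.077° = -34.690°.

longitude -34.690°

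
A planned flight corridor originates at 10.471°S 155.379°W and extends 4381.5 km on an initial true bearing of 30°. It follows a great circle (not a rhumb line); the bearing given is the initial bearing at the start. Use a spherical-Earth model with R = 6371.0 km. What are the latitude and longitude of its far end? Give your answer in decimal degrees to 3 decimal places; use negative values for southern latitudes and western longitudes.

The arc subtends δ = 4381.5/6371 = 0.687726 rad at the centre.
Start latitude φ₁ = -0.182753 rad; initial bearing θ = 0.523599 rad.
sin φ₂ = sin φ₁ cos δ + cos φ₁ sin δ cos θ = (-0.181738)(0.772692) + (0.983347)(0.634781)(0.866025) = 0.400155
φ₂ = asin(0.400155) = 0.411686 rad = 23.588°.
Then Δλ = atan2(0.312105, 0.845415) = 0.353653 rad, from sin θ sin δ cos φ₁ over cos δ − sin φ₁ sin φ₂.
Hence λ₂ = -155.379° + 20.263° = -135.116°.

latitude 23.588°, longitude -135.116°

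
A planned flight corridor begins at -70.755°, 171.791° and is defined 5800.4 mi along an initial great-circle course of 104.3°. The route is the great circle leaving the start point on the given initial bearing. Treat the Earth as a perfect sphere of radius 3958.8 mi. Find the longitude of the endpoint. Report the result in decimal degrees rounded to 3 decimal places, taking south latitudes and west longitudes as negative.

Angular distance δ = d/R = 5800.4 / 3958.8 = 1.465191 rad.
With φ₁ = -70.755° = -1.234908 rad and θ = 104.3° = 1.820378 rad:
Applying the spherical law of cosines for sides, sin φ₂ = sin φ₁ cos δ + cos φ₁ sin δ cos θ = -0.180478, so φ₂ = -10.398°.
Then Δλ = atan2(0.317616, -0.064983) = 1.772608 rad, from sin θ sin δ cos φ₁ over cos δ − sin φ₁ sin φ₂.
λ₂ = 171.791° + 101.563° = 273.354°, normalized to (−180°, 180°] → -86.646°.

longitude -86.646°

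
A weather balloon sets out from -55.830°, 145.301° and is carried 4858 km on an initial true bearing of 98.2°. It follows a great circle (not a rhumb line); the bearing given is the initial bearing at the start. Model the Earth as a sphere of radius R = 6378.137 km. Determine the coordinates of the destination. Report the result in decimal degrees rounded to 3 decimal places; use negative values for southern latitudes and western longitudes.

Central angle δ = d/R = 0.761664 rad.
Converting: φ₁ = -0.974417 rad, θ = 1.713913 rad.
sin φ₂ = sin φ₁ cos δ + cos φ₁ sin δ cos θ = (-0.827375)(0.723688) + (0.561650)(0.690127)(-0.142629) = -0.654046
φ₂ = asin(-0.654046) = -0.712921 rad = -40.847°.
Then Δλ = atan2(0.383647, 0.182547) = 1.126678 rad, from sin θ sin δ cos φ₁ over cos δ − sin φ₁ sin φ₂.
λ₂ = 145.301° + 64.554° = 209.855°, normalized to (−180°, 180°] → -150.145°.

latitude -40.847°, longitude -150.145°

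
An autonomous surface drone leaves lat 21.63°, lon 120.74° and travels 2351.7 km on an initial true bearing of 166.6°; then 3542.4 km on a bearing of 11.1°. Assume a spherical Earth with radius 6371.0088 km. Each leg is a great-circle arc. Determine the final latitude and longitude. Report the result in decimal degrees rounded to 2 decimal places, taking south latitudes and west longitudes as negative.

latitude 32.19°, longitude 132.43°

Apply the spherical direct solution leg by leg, carrying full precision between legs.
Leg 1: from (21.63°, 120.74°), δ = 2351.7/6371.0088 = 0.369125 rad, θ = 166.6° → φ = 1.00°, λ = 125.54°.
Leg 2: from (1.00°, 125.54°), δ = 3542.4/6371.0088 = 0.556019 rad, θ = 11.1° → φ = 32.19°, λ = 132.43°.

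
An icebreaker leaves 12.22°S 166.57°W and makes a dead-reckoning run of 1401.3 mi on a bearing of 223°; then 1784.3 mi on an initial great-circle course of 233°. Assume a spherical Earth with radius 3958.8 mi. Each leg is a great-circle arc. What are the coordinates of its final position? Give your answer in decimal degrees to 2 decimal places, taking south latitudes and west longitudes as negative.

Apply the spherical direct solution leg by leg, carrying full precision between legs.
Leg 1: from (-12.22°, -166.57°), δ = 1401.3/3958.8 = 0.353971 rad, θ = 223° → φ = -26.51°, λ = 178.11°.
Leg 2: from (-26.51°, 178.11°), δ = 1784.3/3958.8 = 0.450717 rad, θ = 233° → φ = -39.52°, λ = 151.31°.

latitude -39.52°, longitude 151.31°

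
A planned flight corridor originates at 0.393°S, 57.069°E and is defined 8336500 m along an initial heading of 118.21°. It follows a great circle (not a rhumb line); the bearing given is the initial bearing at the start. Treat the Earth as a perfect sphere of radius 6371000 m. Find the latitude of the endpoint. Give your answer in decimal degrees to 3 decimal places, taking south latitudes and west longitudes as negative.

Angular distance δ = d/R = 8336500 / 6371000 = 1.308507 rad.
Start latitude φ₁ = -0.006859 rad; initial bearing θ = 2.063154 rad.
Applying the spherical law of cosines for sides, sin φ₂ = sin φ₁ cos δ + cos φ₁ sin δ cos θ = -0.458305, so φ₂ = -27.278°.
For the longitude increment, Δλ = atan2( sin θ sin δ cos φ₁, cos δ − sin φ₁ sin φ₂ ) = atan2(0.851062, 0.256148) = 73.250°.
λ₂ = 57.069° + 73.250° = 130.319°.

latitude -27.278°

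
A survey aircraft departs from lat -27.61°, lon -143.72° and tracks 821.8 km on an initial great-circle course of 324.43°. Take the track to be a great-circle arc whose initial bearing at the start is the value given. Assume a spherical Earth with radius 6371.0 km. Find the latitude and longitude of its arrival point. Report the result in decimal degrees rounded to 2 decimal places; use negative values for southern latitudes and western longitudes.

latitude -21.52°, longitude -148.33°

Angular distance δ = d/R = 821.8 / 6371 = 0.128991 rad.
With φ₁ = -27.61° = -0.481885 rad and θ = 324.43° = 5.662372 rad:
sin φ₂ = sin φ₁ cos δ + cos φ₁ sin δ cos θ = (-0.463451)(0.991692) + (0.886123)(0.128633)(0.813405) = -0.366885
φ₂ = asin(-0.366885) = -0.375658 rad = -21.52°.
Then Δλ = atan2(-0.066305, 0.821659) = -0.080522 rad, from sin θ sin δ cos φ₁ over cos δ − sin φ₁ sin φ₂.
λ₂ = λ₁ + Δλ = -148.33°.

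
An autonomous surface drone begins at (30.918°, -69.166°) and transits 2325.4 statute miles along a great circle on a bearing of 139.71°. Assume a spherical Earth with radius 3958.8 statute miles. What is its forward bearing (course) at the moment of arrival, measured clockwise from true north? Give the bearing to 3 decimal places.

Angular distance δ = d/R = 2325.4 / 3958.8 = 0.587400 rad.
Start latitude φ₁ = 0.539621 rad; initial bearing θ = 2.438399 rad.
Applying the spherical law of cosines for sides, sin φ₂ = sin φ₁ cos δ + cos φ₁ sin δ cos θ = 0.065024, so φ₂ = 3.728°.
Then Δλ = atan2(0.307452, 0.798974) = 0.367342 rad, from sin θ sin δ cos φ₁ over cos δ − sin φ₁ sin φ₂.
Hence λ₂ = -69.166° + 21.047° = -48.119°.
The forward bearing on arrival equals the back-azimuth from the destination plus 180°.
Back-azimuth from P₂ (3.728°, -48.119°) to P₁ (30.918°, -69.166°), with Δλ' = λ₁ − λ₂ = -21.047°: atan2( sin Δλ' cos φ₁ , cos φ₂ sin φ₁ − sin φ₂ cos φ₁ cos Δλ' ) = 326.224°.
Final bearing = (326.224° + 180°) mod 360° = 146.224°.

final bearing 146.224°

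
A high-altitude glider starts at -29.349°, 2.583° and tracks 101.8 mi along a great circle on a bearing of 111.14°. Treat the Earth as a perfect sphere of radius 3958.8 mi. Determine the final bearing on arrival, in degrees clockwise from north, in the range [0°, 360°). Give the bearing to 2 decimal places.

δ = 101.8/3958.8 = 0.025715 rad (1.4734°).
Start latitude φ₁ = -0.512237 rad; initial bearing θ = 1.939759 rad.
sin φ₂ = sin φ₁ cos δ + cos φ₁ sin δ cos θ = (-0.490128)(0.999669) + (0.871650)(0.025712)(-0.360648) = -0.498049
φ₂ = asin(-0.498049) = -0.521347 rad = -29.871°.
Δλ = atan2( sin θ sin δ cos φ₁ , cos δ − sin φ₁ sin φ₂ ) = atan2(0.020904, 0.755562) = 0.027659 rad = 1.585°.
λ₂ = 2.583° + 1.585° = 4.168°.
The forward bearing on arrival equals the back-azimuth from the destination plus 180°.
Back-azimuth from P₂ (-29.87°, 4.17°) to P₁ (-29.35°, 2.58°), with Δλ' = λ₁ − λ₂ = -1.58°: atan2( sin Δλ' cos φ₁ , cos φ₂ sin φ₁ − sin φ₂ cos φ₁ cos Δλ' ) = 290.36°.
Final bearing = (290.36° + 180°) mod 360° = 110.36°.

final bearing 110.36°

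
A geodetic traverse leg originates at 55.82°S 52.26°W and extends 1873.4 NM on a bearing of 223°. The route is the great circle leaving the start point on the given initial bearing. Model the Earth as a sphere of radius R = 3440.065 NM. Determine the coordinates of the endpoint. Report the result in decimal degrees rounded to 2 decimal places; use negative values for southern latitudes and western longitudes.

latitude -66.99°, longitude -116.95°

Angular distance δ = d/R = 1873.4 / 3440.065 = 0.544583 rad.
With φ₁ = -55.82° = -0.974243 rad and θ = 223° = 3.892084 rad:
Destination latitude: φ₂ = arcsin( sin φ₁ cos δ + cos φ₁ sin δ cos θ ) = arcsin(-0.920462) = -66.99°.
Δλ = atan2( sin θ sin δ cos φ₁ , cos δ − sin φ₁ sin φ₂ ) = atan2(-0.198492, 0.093867) = -1.129062 rad = -64.69°.
λ₂ = λ₁ + Δλ = -116.95°.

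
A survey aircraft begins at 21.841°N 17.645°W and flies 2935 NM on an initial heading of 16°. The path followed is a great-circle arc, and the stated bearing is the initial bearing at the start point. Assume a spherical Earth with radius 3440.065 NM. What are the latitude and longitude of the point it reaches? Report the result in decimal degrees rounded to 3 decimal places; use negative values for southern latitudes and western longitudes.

Central angle δ = d/R = 0.853182 rad.
Converting: φ₁ = 0.381197 rad, θ = 0.279253 rad.
sin φ₂ = sin φ₁ cos δ + cos φ₁ sin δ cos θ = (0.372032)(0.657590) + (0.928220)(0.753376)(0.961262) = 0.916854
φ₂ = asin(0.916854) = 1.160127 rad = 66.470°.
Then Δλ = atan2(0.192753, 0.316491) = 0.547034 rad, from sin θ sin δ cos φ₁ over cos δ − sin φ₁ sin φ₂.
λ₂ = -17.645° + 31.343° = 13.698°.

latitude 66.470°, longitude 13.698°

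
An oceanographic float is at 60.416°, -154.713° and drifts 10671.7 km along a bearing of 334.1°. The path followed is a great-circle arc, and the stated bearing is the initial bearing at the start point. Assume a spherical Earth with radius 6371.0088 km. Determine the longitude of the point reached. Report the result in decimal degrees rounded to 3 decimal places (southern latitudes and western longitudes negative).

longitude 52.932°

Central angle δ = d/R = 1.675041 rad.
With φ₁ = 60.416° = 1.054458 rad and θ = 334.1° = 5.831145 rad:
Destination latitude: φ₂ = arcsin( sin φ₁ cos δ + cos φ₁ sin δ cos θ ) = arcsin(0.351210) = 20.561°.
For the longitude increment, Δλ = atan2( sin θ sin δ cos φ₁, cos δ − sin φ₁ sin φ₂ ) = atan2(-0.214478, -0.409479) = -152.355°.
λ₂ = -154.713° + -152.355° = -307.068°, normalized to (−180°, 180°] → 52.932°.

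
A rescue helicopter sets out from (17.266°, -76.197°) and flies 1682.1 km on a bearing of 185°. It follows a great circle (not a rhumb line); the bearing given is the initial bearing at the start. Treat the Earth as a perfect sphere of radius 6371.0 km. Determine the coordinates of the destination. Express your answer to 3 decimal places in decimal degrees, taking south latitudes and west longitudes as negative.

latitude 2.193°, longitude -77.501°

Central angle δ = d/R = 0.264024 rad.
Converting: φ₁ = 0.301349 rad, θ = 3.228859 rad.
sin φ₂ = sin φ₁ cos δ + cos φ₁ sin δ cos θ = (0.296808)(0.965348) + (0.954937)(0.260968)(-0.996195) = 0.038264
φ₂ = asin(0.038264) = 0.038273 rad = 2.193°.
For the longitude increment, Δλ = atan2( sin θ sin δ cos φ₁, cos δ − sin φ₁ sin φ₂ ) = atan2(-0.021720, 0.953991) = -1.304°.
λ₂ = -76.197° + -1.304° = -77.501°.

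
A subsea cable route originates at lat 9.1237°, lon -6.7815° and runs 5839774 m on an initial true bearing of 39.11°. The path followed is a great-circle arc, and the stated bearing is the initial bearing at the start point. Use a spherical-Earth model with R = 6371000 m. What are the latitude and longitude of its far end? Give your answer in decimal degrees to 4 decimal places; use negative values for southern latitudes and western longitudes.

δ = 5839774/6371000 = 0.916618 rad (52.5183°).
With φ₁ = 9.1237° = 0.159239 rad and θ = 39.11° = 0.682598 rad:
Destination latitude: φ₂ = arcsin( sin φ₁ cos δ + cos φ₁ sin δ cos θ ) = arcsin(0.704442) = 44.7844°.
For the longitude increment, Δλ = atan2( sin θ sin δ cos φ₁, cos δ − sin φ₁ sin φ₂ ) = atan2(0.494246, 0.496806) = 44.8520°.
λ₂ = -6.7815° + 44.8520° = 38.0705°.

latitude 44.7844°, longitude 38.0705°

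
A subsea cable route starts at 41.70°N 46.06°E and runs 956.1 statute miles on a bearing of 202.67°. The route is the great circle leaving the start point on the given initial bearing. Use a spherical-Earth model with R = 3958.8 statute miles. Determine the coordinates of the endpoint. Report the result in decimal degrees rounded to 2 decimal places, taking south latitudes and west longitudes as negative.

Central angle δ = d/R = 0.241513 rad.
Converting: φ₁ = 0.727802 rad, θ = 3.537259 rad.
Applying the spherical law of cosines for sides, sin φ₂ = sin φ₁ cos δ + cos φ₁ sin δ cos θ = 0.481146, so φ₂ = 28.76°.
Δλ = atan2( sin θ sin δ cos φ₁ , cos δ − sin φ₁ sin φ₂ ) = atan2(-0.068827, 0.650905) = -0.105349 rad = -6.04°.
λ₂ = λ₁ + Δλ = 40.02°.

latitude 28.76°, longitude 40.02°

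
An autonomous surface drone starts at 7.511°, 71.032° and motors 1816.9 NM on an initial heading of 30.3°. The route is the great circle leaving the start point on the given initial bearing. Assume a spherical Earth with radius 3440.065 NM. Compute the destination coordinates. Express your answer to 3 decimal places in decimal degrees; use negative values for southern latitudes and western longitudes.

latitude 32.975°, longitude 88.675°

Angular distance δ = d/R = 1816.9 / 3440.065 = 0.528159 rad.
Converting: φ₁ = 0.131092 rad, θ = 0.528835 rad.
Applying the spherical law of cosines for sides, sin φ₂ = sin φ₁ cos δ + cos φ₁ sin δ cos θ = 0.544274, so φ₂ = 32.975°.
For the longitude increment, Δλ = atan2( sin θ sin δ cos φ₁, cos δ − sin φ₁ sin φ₂ ) = atan2(0.252072, 0.792591) = 17.643°.
Hence λ₂ = 71.032° + 17.643° = 88.675°.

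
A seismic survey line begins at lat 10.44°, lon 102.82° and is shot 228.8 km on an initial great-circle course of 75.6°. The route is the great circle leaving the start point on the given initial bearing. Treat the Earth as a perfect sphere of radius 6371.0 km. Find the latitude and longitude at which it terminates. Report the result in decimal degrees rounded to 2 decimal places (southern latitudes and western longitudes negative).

Central angle δ = d/R = 0.035913 rad.
Start latitude φ₁ = 0.182212 rad; initial bearing θ = 1.319469 rad.
Destination latitude: φ₂ = arcsin( sin φ₁ cos δ + cos φ₁ sin δ cos θ ) = arcsin(0.189870) = 10.95°.
Δλ = atan2( sin θ sin δ cos φ₁ , cos δ − sin φ₁ sin φ₂ ) = atan2(0.034201, 0.964950) = 0.035429 rad = 2.03°.
Hence λ₂ = 102.82° + 2.03° = 104.85°.

latitude 10.95°, longitude 104.85°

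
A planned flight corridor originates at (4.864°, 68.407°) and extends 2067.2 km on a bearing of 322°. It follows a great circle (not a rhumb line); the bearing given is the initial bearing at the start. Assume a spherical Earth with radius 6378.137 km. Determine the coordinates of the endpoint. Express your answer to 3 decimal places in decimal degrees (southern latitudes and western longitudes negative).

latitude 19.295°, longitude 56.417°

Angular distance δ = d/R = 2067.2 / 6378.137 = 0.324107 rad.
Converting: φ₁ = 0.084893 rad, θ = 5.619960 rad.
Applying the spherical law of cosines for sides, sin φ₂ = sin φ₁ cos δ + cos φ₁ sin δ cos θ = 0.330424, so φ₂ = 19.295°.
For the longitude increment, Δλ = atan2( sin θ sin δ cos φ₁, cos δ − sin φ₁ sin φ₂ ) = atan2(-0.195359, 0.919918) = -11.990°.
Hence λ₂ = 68.407° + -11.990° = 56.417°.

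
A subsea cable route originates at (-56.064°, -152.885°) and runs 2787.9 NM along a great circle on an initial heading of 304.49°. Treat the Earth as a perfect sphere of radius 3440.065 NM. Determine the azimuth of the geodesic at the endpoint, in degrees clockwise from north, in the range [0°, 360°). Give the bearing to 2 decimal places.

final bearing 330.67°

Central angle δ = d/R = 0.810421 rad.
With φ₁ = -56.064° = -0.978501 rad and θ = 304.49° = 5.314353 rad:
Applying the spherical law of cosines for sides, sin φ₂ = sin φ₁ cos δ + cos φ₁ sin δ cos θ = -0.342740, so φ₂ = -20.044°.
Then Δλ = atan2(-0.333405, 0.404835) = -0.688941 rad, from sin θ sin δ cos φ₁ over cos δ − sin φ₁ sin φ₂.
λ₂ = -152.885° + -39.473° = -192.358°, normalized to (−180°, 180°] → 167.642°.
The forward bearing on arrival equals the back-azimuth from the destination plus 180°.
Back-azimuth from P₂ (-20.04°, 167.64°) to P₁ (-56.06°, -152.88°), with Δλ' = λ₁ − λ₂ = -320.53°: atan2( sin Δλ' cos φ₁ , cos φ₂ sin φ₁ − sin φ₂ cos φ₁ cos Δλ' ) = 150.67°.
Final bearing = (150.67° + 180°) mod 360° = 330.67°.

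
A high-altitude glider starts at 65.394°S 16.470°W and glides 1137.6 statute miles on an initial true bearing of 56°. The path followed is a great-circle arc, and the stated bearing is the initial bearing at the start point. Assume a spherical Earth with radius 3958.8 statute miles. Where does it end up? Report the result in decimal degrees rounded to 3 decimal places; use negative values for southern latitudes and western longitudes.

Central angle δ = d/R = 0.287360 rad.
With φ₁ = -65.394° = -1.141341 rad and θ = 56° = 0.977384 rad:
Applying the spherical law of cosines for sides, sin φ₂ = sin φ₁ cos δ + cos φ₁ sin δ cos θ = -0.805921, so φ₂ = -53.699°.
Δλ = atan2( sin θ sin δ cos φ₁ , cos δ − sin φ₁ sin φ₂ ) = atan2(0.097835, 0.226258) = 0.408124 rad = 23.384°.
λ₂ = -16.470° + 23.384° = 6.914°.

latitude -53.699°, longitude 6.914°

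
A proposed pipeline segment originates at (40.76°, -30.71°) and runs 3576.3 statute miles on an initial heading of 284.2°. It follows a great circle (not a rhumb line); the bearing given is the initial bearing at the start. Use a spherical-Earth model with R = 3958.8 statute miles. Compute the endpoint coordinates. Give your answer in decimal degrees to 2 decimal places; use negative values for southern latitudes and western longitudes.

latitude 33.37°, longitude -96.46°

The arc subtends δ = 3576.3/3958.8 = 0.903380 rad at the centre.
Converting: φ₁ = 0.711396 rad, θ = 4.960226 rad.
Applying the spherical law of cosines for sides, sin φ₂ = sin φ₁ cos δ + cos φ₁ sin δ cos θ = 0.550052, so φ₂ = 33.37°.
Δλ = atan2( sin θ sin δ cos φ₁ , cos δ − sin φ₁ sin φ₂ ) = atan2(-0.576742, 0.259835) = -1.147509 rad = -65.75°.
Hence λ₂ = -30.71° + -65.75° = -96.46°.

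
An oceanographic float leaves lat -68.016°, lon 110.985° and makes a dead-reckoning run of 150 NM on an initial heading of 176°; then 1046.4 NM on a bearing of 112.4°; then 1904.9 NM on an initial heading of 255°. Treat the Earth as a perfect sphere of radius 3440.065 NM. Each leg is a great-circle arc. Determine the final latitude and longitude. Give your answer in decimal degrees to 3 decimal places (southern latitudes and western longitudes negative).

Apply the spherical direct solution leg by leg, carrying full precision between legs.
Leg 1: from (-68.016°, 110.985°), δ = 150/3440.065 = 0.043604 rad, θ = 176° → φ = -70.507°, λ = 111.507°.
Leg 2: from (-70.507°, 111.507°), δ = 1046.4/3440.065 = 0.304180 rad, θ = 112.4° → φ = -69.635°, λ = 164.230°.
Leg 3: from (-69.635°, 164.230°), δ = 1904.9/3440.065 = 0.553740 rad, θ = 255° → φ = -57.647°, λ = 92.572°.

latitude -57.647°, longitude 92.572°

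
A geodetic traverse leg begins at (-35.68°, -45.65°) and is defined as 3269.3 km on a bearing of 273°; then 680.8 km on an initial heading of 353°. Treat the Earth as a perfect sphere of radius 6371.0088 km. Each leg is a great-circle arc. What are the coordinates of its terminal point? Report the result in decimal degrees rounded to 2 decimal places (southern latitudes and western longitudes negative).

Apply the spherical direct solution leg by leg, carrying full precision between legs.
Leg 1: from (-35.68°, -45.65°), δ = 3269.3/6371.0088 = 0.513153 rad, θ = 273° → φ = -29.16°, λ = -79.80°.
Leg 2: from (-29.16°, -79.80°), δ = 680.8/6371.0088 = 0.106859 rad, θ = 353° → φ = -23.08°, λ = -80.61°.

latitude -23.08°, longitude -80.61°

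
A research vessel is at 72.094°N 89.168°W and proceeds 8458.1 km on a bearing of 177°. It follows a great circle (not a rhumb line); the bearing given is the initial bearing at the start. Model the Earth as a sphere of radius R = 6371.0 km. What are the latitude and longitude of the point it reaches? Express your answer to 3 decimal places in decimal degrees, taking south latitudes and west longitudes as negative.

δ = 8458.1/6371 = 1.327594 rad (76.0655°).
Converting: φ₁ = 1.258278 rad, θ = 3.089233 rad.
sin φ₂ = sin φ₁ cos δ + cos φ₁ sin δ cos θ = (0.951562)(0.240812) + (0.307456)(0.970572)(-0.998630) = -0.068852
φ₂ = asin(-0.068852) = -0.068906 rad = -3.948°.
Then Δλ = atan2(0.015617, 0.306329) = 0.050939 rad, from sin θ sin δ cos φ₁ over cos δ − sin φ₁ sin φ₂.
λ₂ = -89.168° + 2.919° = -86.249°.

latitude -3.948°, longitude -86.249°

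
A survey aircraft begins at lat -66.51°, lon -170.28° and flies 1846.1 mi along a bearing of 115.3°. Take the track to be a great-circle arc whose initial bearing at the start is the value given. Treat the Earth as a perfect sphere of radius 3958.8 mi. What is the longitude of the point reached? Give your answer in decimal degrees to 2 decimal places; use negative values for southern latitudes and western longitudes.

δ = 1846.1/3958.8 = 0.466328 rad (26.7186°).
Converting: φ₁ = -1.160818 rad, θ = 2.012365 rad.
Destination latitude: φ₂ = arcsin( sin φ₁ cos δ + cos φ₁ sin δ cos θ ) = arcsin(-0.895790) = -63.61°.
Then Δλ = atan2(0.162020, 0.071670) = 1.154322 rad, from sin θ sin δ cos φ₁ over cos δ − sin φ₁ sin φ₂.
Hence λ₂ = -170.28° + 66.14° = -104.14°.

longitude -104.14°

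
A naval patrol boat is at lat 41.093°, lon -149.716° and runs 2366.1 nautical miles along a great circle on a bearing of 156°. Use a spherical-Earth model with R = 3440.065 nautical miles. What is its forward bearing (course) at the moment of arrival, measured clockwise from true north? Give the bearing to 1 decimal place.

final bearing 162.1°

Central angle δ = d/R = 0.687807 rad.
Converting: φ₁ = 0.717208 rad, θ = 2.722714 rad.
Destination latitude: φ₂ = arcsin( sin φ₁ cos δ + cos φ₁ sin δ cos θ ) = arcsin(0.070761) = 4.058°.
For the longitude increment, Δλ = atan2( sin θ sin δ cos φ₁, cos δ − sin φ₁ sin φ₂ ) = atan2(0.194602, 0.726130) = 15.003°.
λ₂ = λ₁ + Δλ = -134.713°.
The forward bearing on arrival equals the back-azimuth from the destination plus 180°.
Back-azimuth from P₂ (4.1°, -134.7°) to P₁ (41.1°, -149.7°), with Δλ' = λ₁ − λ₂ = -15.0°: atan2( sin Δλ' cos φ₁ , cos φ₂ sin φ₁ − sin φ₂ cos φ₁ cos Δλ' ) = 342.1°.
Final bearing = (342.1° + 180°) mod 360° = 162.1°.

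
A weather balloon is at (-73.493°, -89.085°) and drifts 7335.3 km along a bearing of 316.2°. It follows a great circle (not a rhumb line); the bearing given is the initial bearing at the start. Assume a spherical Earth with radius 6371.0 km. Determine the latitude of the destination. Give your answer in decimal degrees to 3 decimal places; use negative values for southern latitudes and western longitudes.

latitude -11.722°

Central angle δ = d/R = 1.151358 rad.
Start latitude φ₁ = -1.282695 rad; initial bearing θ = 5.518731 rad.
Applying the spherical law of cosines for sides, sin φ₂ = sin φ₁ cos δ + cos φ₁ sin δ cos θ = -0.203164, so φ₂ = -11.722°.
For the longitude increment, Δλ = atan2( sin θ sin δ cos φ₁, cos δ − sin φ₁ sin φ₂ ) = atan2(-0.179613, 0.212457) = -40.212°.
λ₂ = λ₁ + Δλ = -129.297°.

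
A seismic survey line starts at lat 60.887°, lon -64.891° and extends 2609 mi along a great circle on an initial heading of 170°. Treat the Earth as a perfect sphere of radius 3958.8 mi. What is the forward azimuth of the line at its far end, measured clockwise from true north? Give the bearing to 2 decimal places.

final bearing 174.72°

Central angle δ = d/R = 0.659038 rad.
Start latitude φ₁ = 1.062679 rad; initial bearing θ = 2.967060 rad.
Destination latitude: φ₂ = arcsin( sin φ₁ cos δ + cos φ₁ sin δ cos θ ) = arcsin(0.397295) = 23.409°.
Then Δλ = atan2(0.051735, 0.443480) = 0.116133 rad, from sin θ sin δ cos φ₁ over cos δ − sin φ₁ sin φ₂.
Hence λ₂ = -64.891° + 6.654° = -58.237°.
The forward bearing on arrival equals the back-azimuth from the destination plus 180°.
Back-azimuth from P₂ (23.41°, -58.24°) to P₁ (60.89°, -64.89°), with Δλ' = λ₁ − λ₂ = -6.65°: atan2( sin Δλ' cos φ₁ , cos φ₂ sin φ₁ − sin φ₂ cos φ₁ cos Δλ' ) = 354.72°.
Final bearing = (354.72° + 180°) mod 360° = 174.72°.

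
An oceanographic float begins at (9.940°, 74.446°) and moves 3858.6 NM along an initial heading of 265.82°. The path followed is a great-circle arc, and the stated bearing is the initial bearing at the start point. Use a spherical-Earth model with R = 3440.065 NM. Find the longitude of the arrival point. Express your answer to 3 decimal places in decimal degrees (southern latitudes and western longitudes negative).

longitude 10.488°

δ = 3858.6/3440.065 = 1.121665 rad (64.2667°).
Converting: φ₁ = 0.173486 rad, θ = 4.639434 rad.
sin φ₂ = sin φ₁ cos δ + cos φ₁ sin δ cos θ = (0.172617)(0.434183) + (0.984989)(0.900825)(-0.072890) = 0.010272
φ₂ = asin(0.010272) = 0.010272 rad = 0.589°.
Then Δλ = atan2(-0.884942, 0.432410) = -1.116285 rad, from sin θ sin δ cos φ₁ over cos δ − sin φ₁ sin φ₂.
λ₂ = λ₁ + Δλ = 10.488°.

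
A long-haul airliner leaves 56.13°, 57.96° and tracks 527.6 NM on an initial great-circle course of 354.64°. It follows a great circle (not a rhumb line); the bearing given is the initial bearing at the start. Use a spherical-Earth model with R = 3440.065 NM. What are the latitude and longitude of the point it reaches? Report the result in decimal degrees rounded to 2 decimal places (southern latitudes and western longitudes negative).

latitude 64.87°, longitude 56.03°

δ = 527.6/3440.065 = 0.153369 rad (8.7874°).
Converting: φ₁ = 0.979653 rad, θ = 6.189636 rad.
Applying the spherical law of cosines for sides, sin φ₂ = sin φ₁ cos δ + cos φ₁ sin δ cos θ = 0.905325, so φ₂ = 64.87°.
Δλ = atan2( sin θ sin δ cos φ₁ , cos δ − sin φ₁ sin φ₂ ) = atan2(-0.007953, 0.236567) = -0.033606 rad = -1.93°.
λ₂ = λ₁ + Δλ = 56.03°.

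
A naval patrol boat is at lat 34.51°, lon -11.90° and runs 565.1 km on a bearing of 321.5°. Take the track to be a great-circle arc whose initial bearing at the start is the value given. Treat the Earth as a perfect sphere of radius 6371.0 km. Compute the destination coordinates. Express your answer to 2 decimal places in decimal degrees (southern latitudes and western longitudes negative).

latitude 38.42°, longitude -15.94°

The arc subtends δ = 565.1/6371 = 0.088699 rad at the centre.
Start latitude φ₁ = 0.602313 rad; initial bearing θ = 5.611234 rad.
Destination latitude: φ₂ = arcsin( sin φ₁ cos δ + cos φ₁ sin δ cos θ ) = arcsin(0.621449) = 38.42°.
Then Δλ = atan2(-0.045440, 0.643987) = -0.070444 rad, from sin θ sin δ cos φ₁ over cos δ − sin φ₁ sin φ₂.
Hence λ₂ = -11.90° + -4.04° = -15.94°.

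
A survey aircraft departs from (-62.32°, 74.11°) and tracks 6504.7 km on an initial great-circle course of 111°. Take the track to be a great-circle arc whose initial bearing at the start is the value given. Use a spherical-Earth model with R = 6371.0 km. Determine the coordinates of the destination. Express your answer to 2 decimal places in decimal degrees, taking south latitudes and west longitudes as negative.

latitude -37.20°, longitude 166.11°

Central angle δ = d/R = 1.020986 rad.
Converting: φ₁ = -1.087689 rad, θ = 1.937315 rad.
sin φ₂ = sin φ₁ cos δ + cos φ₁ sin δ cos θ = (-0.885556)(0.522526) + (0.464533)(0.852623)(-0.358368) = -0.604665
φ₂ = asin(-0.604665) = -0.649345 rad = -37.20°.
Δλ = atan2( sin θ sin δ cos φ₁ , cos δ − sin φ₁ sin φ₂ ) = atan2(0.369765, -0.012939) = 1.605775 rad = 92.00°.
Hence λ₂ = 74.11° + 92.00° = 166.11°.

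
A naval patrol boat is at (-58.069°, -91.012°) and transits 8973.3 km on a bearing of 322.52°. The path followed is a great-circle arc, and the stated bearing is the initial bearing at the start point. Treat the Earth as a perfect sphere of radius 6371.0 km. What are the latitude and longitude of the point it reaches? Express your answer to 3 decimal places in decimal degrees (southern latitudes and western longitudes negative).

latitude 16.083°, longitude -129.690°

Central angle δ = d/R = 1.408460 rad.
Start latitude φ₁ = -1.013495 rad; initial bearing θ = 5.629036 rad.
Applying the spherical law of cosines for sides, sin φ₂ = sin φ₁ cos δ + cos φ₁ sin δ cos θ = 0.277029, so φ₂ = 16.083°.
Then Δλ = atan2(-0.317595, 0.396734) = -0.675059 rad, from sin θ sin δ cos φ₁ over cos δ − sin φ₁ sin φ₂.
λ₂ = λ₁ + Δλ = -129.690°.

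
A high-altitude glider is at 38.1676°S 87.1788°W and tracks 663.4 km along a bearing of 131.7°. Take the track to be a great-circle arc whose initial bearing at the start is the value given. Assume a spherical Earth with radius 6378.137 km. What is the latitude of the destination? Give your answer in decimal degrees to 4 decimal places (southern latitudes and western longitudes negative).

latitude -41.9842°

Angular distance δ = d/R = 663.4 / 6378.137 = 0.104012 rad.
Converting: φ₁ = -0.666150 rad, θ = 2.298599 rad.
Applying the spherical law of cosines for sides, sin φ₂ = sin φ₁ cos δ + cos φ₁ sin δ cos θ = -0.668925, so φ₂ = -41.9842°.
Δλ = atan2( sin θ sin δ cos φ₁ , cos δ − sin φ₁ sin φ₂ ) = atan2(0.060946, 0.581224) = 0.104476 rad = 5.9860°.
Hence λ₂ = -87.1788° + 5.9860° = -81.1928°.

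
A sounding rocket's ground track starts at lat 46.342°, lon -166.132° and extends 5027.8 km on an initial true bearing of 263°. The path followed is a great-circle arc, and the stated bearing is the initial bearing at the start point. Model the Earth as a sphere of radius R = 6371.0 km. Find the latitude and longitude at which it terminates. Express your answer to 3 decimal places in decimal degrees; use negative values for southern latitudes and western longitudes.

latitude 26.739°, longitude 141.792°

The arc subtends δ = 5027.8/6371 = 0.789170 rad at the centre.
With φ₁ = 46.342° = 0.808820 rad and θ = 263° = 4.590216 rad:
sin φ₂ = sin φ₁ cos δ + cos φ₁ sin δ cos θ = (0.723473)(0.704435) + (0.690352)(0.709769)(-0.121869) = 0.449925
φ₂ = asin(0.449925) = 0.466681 rad = 26.739°.
For the longitude increment, Δλ = atan2( sin θ sin δ cos φ₁, cos δ − sin φ₁ sin φ₂ ) = atan2(-0.486338, 0.378926) = -52.076°.
λ₂ = -166.132° + -52.076° = -218.208°, normalized to (−180°, 180°] → 141.792°.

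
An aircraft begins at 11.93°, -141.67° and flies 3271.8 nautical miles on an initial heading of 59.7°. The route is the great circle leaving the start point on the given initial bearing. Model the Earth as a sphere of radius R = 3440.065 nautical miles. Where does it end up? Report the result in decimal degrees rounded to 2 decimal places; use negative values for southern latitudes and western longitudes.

latitude 31.46°, longitude -86.19°

Angular distance δ = d/R = 3271.8 / 3440.065 = 0.951087 rad.
Converting: φ₁ = 0.208218 rad, θ = 1.041962 rad.
Destination latitude: φ₂ = arcsin( sin φ₁ cos δ + cos φ₁ sin δ cos θ ) = arcsin(0.521899) = 31.46°.
Δλ = atan2( sin θ sin δ cos φ₁ , cos δ − sin φ₁ sin φ₂ ) = atan2(0.687664, 0.472914) = 0.968366 rad = 55.48°.
λ₂ = λ₁ + Δλ = -86.19°.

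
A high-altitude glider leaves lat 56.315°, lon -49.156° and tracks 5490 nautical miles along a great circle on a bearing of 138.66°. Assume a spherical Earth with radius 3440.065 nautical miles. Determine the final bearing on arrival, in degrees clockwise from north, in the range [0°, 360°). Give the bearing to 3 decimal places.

The arc subtends δ = 5490/3440.065 = 1.595900 rad at the centre.
Converting: φ₁ = 0.982882 rad, θ = 2.420074 rad.
sin φ₂ = sin φ₁ cos δ + cos φ₁ sin δ cos θ = (0.832099)(-0.025101) + (0.554627)(0.999685)(-0.750803) = -0.437171
φ₂ = asin(-0.437171) = -0.452451 rad = -25.924°.
Then Δλ = atan2(0.366230, 0.338668) = 0.824478 rad, from sin θ sin δ cos φ₁ over cos δ − sin φ₁ sin φ₂.
Hence λ₂ = -49.156° + 47.239° = -1.917°.
The forward bearing on arrival equals the back-azimuth from the destination plus 180°.
Back-azimuth from P₂ (-25.924°, -1.917°) to P₁ (56.315°, -49.156°), with Δλ' = λ₁ − λ₂ = -47.239°: atan2( sin Δλ' cos φ₁ , cos φ₂ sin φ₁ − sin φ₂ cos φ₁ cos Δλ' ) = 335.963°.
Final bearing = (335.963° + 180°) mod 360° = 155.963°.

final bearing 155.963°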